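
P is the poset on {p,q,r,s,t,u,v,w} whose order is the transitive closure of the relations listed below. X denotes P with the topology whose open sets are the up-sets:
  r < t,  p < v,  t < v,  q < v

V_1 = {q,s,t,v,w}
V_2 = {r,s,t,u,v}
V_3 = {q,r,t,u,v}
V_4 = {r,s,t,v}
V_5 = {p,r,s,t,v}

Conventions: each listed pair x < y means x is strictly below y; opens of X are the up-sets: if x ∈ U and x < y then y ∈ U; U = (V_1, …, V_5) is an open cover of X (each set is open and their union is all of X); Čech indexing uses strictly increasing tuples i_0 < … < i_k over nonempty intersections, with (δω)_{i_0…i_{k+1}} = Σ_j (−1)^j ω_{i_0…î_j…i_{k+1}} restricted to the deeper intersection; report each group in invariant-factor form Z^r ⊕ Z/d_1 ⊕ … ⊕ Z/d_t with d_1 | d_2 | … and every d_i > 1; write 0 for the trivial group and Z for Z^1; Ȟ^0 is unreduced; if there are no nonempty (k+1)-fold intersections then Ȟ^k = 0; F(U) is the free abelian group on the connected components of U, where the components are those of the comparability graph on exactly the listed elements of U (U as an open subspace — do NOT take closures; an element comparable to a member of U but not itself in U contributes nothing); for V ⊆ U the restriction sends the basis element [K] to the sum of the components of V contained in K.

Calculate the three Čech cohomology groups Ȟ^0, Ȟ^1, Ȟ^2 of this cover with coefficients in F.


nerve of the cover:
  V12={s,t,v} V13={q,t,v} V14={s,t,v} V15={s,t,v} V23={r,t,u,v} V24={r,s,t,v} V25={r,s,t,v} V34={r,t,v} V35={r,t,v} V45={r,s,t,v}
  V123={t,v} V124={s,t,v} V125={s,t,v} V134={t,v} V135={t,v} V145={s,t,v} V234={r,t,v} V235={r,t,v} V245={r,s,t,v} V345={r,t,v}
  V1234={t,v} V1235={t,v} V1245={s,t,v} V1345={t,v} V2345={r,t,v}
  V12345={t,v}
components per intersection:
  V1: {q,t,v} {s} {w}
  V2: {r,t,v} {s} {u}
  V3: {q,r,t,v} {u}
  V4: {r,t,v} {s}
  V5: {p,r,t,v} {s}
  V12: {s} {t,v}
  V13: {q,t,v}
  V14: {s} {t,v}
  V15: {s} {t,v}
  V23: {r,t,v} {u}
  V24: {r,t,v} {s}
  V25: {r,t,v} {s}
  V34: {r,t,v}
  V35: {r,t,v}
  V45: {r,t,v} {s}
  V123: {t,v}
  V124: {s} {t,v}
  V125: {s} {t,v}
  V134: {t,v}
  V135: {t,v}
  V145: {s} {t,v}
  V234: {r,t,v}
  V235: {r,t,v}
  V245: {r,t,v} {s}
  V345: {r,t,v}
  V1234: {t,v}
  V1235: {t,v}
  V1245: {s} {t,v}
  V1345: {t,v}
  V2345: {r,t,v}
  V12345: {t,v}
C dims 12,17,14,6; δ0: rk 8, SNF 1^8; δ1: rk 9, SNF 1^9; δ2: rk 5, SNF 1^5
Ȟ^0 = (12 − 8) − 0 = 4, so Ȟ^0 ≅ Z^4
Ȟ^1 = (17 − 9) − 8 = 0, so Ȟ^1 ≅ 0
Ȟ^2 = (14 − 5) − 9 = 0, so Ȟ^2 ≅ 0

Ȟ^0(U;F) ≅ Z^4,  Ȟ^1(U;F) ≅ 0,  Ȟ^2(U;F) ≅ 0


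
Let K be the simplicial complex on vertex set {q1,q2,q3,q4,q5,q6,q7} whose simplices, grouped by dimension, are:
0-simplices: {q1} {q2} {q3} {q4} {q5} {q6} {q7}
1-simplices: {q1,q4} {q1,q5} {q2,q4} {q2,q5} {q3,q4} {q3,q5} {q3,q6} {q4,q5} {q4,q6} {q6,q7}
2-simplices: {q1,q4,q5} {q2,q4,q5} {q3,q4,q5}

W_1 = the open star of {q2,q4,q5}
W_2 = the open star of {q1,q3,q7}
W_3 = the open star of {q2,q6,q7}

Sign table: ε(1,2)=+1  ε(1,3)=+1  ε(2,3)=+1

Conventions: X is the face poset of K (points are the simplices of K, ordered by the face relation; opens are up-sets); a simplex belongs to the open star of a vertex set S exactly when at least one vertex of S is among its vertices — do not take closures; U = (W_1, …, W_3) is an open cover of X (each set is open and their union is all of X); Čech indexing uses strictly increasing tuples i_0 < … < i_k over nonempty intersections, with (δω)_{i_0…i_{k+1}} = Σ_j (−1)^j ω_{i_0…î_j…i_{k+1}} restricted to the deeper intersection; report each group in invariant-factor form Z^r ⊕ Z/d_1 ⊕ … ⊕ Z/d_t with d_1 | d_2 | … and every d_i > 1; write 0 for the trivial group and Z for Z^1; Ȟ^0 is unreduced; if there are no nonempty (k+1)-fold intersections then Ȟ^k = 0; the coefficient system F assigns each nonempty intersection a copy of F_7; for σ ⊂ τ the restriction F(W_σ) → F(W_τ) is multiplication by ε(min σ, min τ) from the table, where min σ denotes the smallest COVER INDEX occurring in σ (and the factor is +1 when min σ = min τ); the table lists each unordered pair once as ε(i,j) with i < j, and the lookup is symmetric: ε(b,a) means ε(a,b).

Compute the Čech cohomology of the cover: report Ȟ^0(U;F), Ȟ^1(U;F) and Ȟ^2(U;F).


intersection data:
  W1={{q2},{q4},{q5},{q1,q4},{q1,q5},{q2,q4},{q2,q5},{q3,q4},{q3,q5},{q4,q5},{q4,q6},{q1,q4,q5},{q2,q4,q5},{q3,q4,q5}} W2={{q1},{q3},{q7},{q1,q4},{q1,q5},{q3,q4},{q3,q5},{q3,q6},{q6,q7},{q1,q4,q5},{q3,q4,q5}} W3={{q2},{q6},{q7},{q2,q4},{q2,q5},{q3,q6},{q4,q6},{q6,q7},{q2,q4,q5}}
  W12={{q1,q4},{q1,q5},{q3,q4},{q3,q5},{q1,q4,q5},{q3,q4,q5}} W13={{q2},{q2,q4},{q2,q5},{q4,q6},{q2,q4,q5}} W23={{q7},{q3,q6},{q6,q7}}
C dims 3,3; δ0: rk_F7 2
Ȟ^0 = (3 − 2) − 0 = 1, so Ȟ^0 ≅ Z/7
Ȟ^1 = (3 − 0) − 2 = 1, so Ȟ^1 ≅ Z/7
Ȟ^2 = (0 − 0) − 0 = 0, so Ȟ^2 ≅ 0

Ȟ^0 = Z/7; Ȟ^1 = Z/7; Ȟ^2 = 0


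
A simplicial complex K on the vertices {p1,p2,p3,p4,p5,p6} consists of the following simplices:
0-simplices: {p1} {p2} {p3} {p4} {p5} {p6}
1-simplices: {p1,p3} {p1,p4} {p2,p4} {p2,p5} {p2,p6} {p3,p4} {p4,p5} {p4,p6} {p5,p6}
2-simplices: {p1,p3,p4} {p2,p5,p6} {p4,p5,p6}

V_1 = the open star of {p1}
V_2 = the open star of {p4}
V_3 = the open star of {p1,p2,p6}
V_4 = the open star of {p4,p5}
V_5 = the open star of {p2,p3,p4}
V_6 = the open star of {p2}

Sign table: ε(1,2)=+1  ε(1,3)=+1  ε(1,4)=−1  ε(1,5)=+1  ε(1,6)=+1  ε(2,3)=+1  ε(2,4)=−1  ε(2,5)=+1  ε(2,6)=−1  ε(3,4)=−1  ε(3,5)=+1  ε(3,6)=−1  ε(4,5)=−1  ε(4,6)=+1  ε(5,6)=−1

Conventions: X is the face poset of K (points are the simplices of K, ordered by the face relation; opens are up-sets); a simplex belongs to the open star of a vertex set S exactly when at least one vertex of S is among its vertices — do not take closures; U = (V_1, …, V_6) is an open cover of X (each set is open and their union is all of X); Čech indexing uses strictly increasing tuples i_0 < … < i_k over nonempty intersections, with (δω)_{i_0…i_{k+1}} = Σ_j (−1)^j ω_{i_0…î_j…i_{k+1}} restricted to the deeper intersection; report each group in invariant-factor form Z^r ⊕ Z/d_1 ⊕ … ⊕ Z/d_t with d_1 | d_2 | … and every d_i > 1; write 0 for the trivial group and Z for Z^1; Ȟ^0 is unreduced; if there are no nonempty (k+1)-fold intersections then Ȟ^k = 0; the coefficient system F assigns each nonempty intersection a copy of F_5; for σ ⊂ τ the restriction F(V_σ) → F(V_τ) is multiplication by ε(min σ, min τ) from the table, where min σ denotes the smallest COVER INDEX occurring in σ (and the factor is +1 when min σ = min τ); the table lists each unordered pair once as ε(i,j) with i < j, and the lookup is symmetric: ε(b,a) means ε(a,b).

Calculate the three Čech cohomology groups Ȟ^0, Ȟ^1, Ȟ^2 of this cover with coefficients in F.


Ȟ^0(U;F) ≅ Z/5, Ȟ^1(U;F) ≅ 0, Ȟ^2(U;F) ≅ 0

nerve of the cover:
  V1={{p1},{p1,p3},{p1,p4},{p1,p3,p4}} V2={{p4},{p1,p4},{p2,p4},{p3,p4},{p4,p5},{p4,p6},{p1,p3,p4},{p4,p5,p6}} V3={{p1},{p2},{p6},{p1,p3},{p1,p4},{p2,p4},{p2,p5},{p2,p6},{p4,p6},{p5,p6},{p1,p3,p4},{p2,p5,p6},{p4,p5,p6}} V4={{p4},{p5},{p1,p4},{p2,p4},{p2,p5},{p3,p4},{p4,p5},{p4,p6},{p5,p6},{p1,p3,p4},{p2,p5,p6},{p4,p5,p6}} V5={{p2},{p3},{p4},{p1,p3},{p1,p4},{p2,p4},{p2,p5},{p2,p6},{p3,p4},{p4,p5},{p4,p6},{p1,p3,p4},{p2,p5,p6},{p4,p5,p6}} V6={{p2},{p2,p4},{p2,p5},{p2,p6},{p2,p5,p6}}
  V12={{p1,p4},{p1,p3,p4}} V13={{p1},{p1,p3},{p1,p4},{p1,p3,p4}} V14={{p1,p4},{p1,p3,p4}} V15={{p1,p3},{p1,p4},{p1,p3,p4}} V23={{p1,p4},{p2,p4},{p4,p6},{p1,p3,p4},{p4,p5,p6}} V24={{p4},{p1,p4},{p2,p4},{p3,p4},{p4,p5},{p4,p6},{p1,p3,p4},{p4,p5,p6}} V25={{p4},{p1,p4},{p2,p4},{p3,p4},{p4,p5},{p4,p6},{p1,p3,p4},{p4,p5,p6}} V26={{p2,p4}} V34={{p1,p4},{p2,p4},{p2,p5},{p4,p6},{p5,p6},{p1,p3,p4},{p2,p5,p6},{p4,p5,p6}} V35={{p2},{p1,p3},{p1,p4},{p2,p4},{p2,p5},{p2,p6},{p4,p6},{p1,p3,p4},{p2,p5,p6},{p4,p5,p6}} V36={{p2},{p2,p4},{p2,p5},{p2,p6},{p2,p5,p6}} V45={{p4},{p1,p4},{p2,p4},{p2,p5},{p3,p4},{p4,p5},{p4,p6},{p1,p3,p4},{p2,p5,p6},{p4,p5,p6}} V46={{p2,p4},{p2,p5},{p2,p5,p6}} V56={{p2},{p2,p4},{p2,p5},{p2,p6},{p2,p5,p6}}
  V123={{p1,p4},{p1,p3,p4}} V124={{p1,p4},{p1,p3,p4}} V125={{p1,p4},{p1,p3,p4}} V134={{p1,p4},{p1,p3,p4}} V135={{p1,p3},{p1,p4},{p1,p3,p4}} V145={{p1,p4},{p1,p3,p4}} V234={{p1,p4},{p2,p4},{p4,p6},{p1,p3,p4},{p4,p5,p6}} V235={{p1,p4},{p2,p4},{p4,p6},{p1,p3,p4},{p4,p5,p6}} V236={{p2,p4}} V245={{p4},{p1,p4},{p2,p4},{p3,p4},{p4,p5},{p4,p6},{p1,p3,p4},{p4,p5,p6}} V246={{p2,p4}} V256={{p2,p4}} V345={{p1,p4},{p2,p4},{p2,p5},{p4,p6},{p1,p3,p4},{p2,p5,p6},{p4,p5,p6}} V346={{p2,p4},{p2,p5},{p2,p5,p6}} V356={{p2},{p2,p4},{p2,p5},{p2,p6},{p2,p5,p6}} V456={{p2,p4},{p2,p5},{p2,p5,p6}}
  V1234={{p1,p4},{p1,p3,p4}} V1235={{p1,p4},{p1,p3,p4}} V1245={{p1,p4},{p1,p3,p4}} V1345={{p1,p4},{p1,p3,p4}} V2345={{p1,p4},{p2,p4},{p4,p6},{p1,p3,p4},{p4,p5,p6}} V2346={{p2,p4}} V2356={{p2,p4}} V2456={{p2,p4}} V3456={{p2,p4},{p2,p5},{p2,p5,p6}}
  V12345={{p1,p4},{p1,p3,p4}} V23456={{p2,p4}}
C dims 6,14,16,9; δ0: rk_F5 5; δ1: rk_F5 9; δ2: rk_F5 7
Ȟ^0 = (6 − 5) − 0 = 1, so Ȟ^0 ≅ Z/5
Ȟ^1 = (14 − 9) − 5 = 0, so Ȟ^1 ≅ 0
Ȟ^2 = (16 − 7) − 9 = 0, so Ȟ^2 ≅ 0


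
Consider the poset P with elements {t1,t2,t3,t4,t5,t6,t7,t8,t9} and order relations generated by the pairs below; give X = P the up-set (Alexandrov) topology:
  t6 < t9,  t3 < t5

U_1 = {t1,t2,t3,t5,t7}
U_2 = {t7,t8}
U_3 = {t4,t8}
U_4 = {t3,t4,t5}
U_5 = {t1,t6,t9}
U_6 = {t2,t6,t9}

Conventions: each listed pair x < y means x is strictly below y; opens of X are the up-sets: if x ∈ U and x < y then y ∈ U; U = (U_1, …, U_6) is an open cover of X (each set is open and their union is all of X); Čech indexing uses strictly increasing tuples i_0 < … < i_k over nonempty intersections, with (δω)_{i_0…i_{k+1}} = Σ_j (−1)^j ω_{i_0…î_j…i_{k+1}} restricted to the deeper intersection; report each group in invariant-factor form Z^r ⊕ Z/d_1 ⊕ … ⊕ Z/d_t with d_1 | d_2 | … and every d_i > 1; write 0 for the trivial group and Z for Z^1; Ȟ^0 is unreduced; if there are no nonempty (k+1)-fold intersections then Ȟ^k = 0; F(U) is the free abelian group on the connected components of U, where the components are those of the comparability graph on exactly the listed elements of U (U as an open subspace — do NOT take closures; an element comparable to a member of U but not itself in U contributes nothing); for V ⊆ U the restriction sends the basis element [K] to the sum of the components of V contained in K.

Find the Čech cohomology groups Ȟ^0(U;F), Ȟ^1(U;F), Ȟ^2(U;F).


Ȟ^0(U;F) ≅ Z^7, Ȟ^1(U;F) ≅ 0, Ȟ^2(U;F) ≅ 0

nonempty overlaps:
  U12={t7} U14={t3,t5} U15={t1} U16={t2} U23={t8} U34={t4} U56={t6,t9}
components per intersection:
  U1: {t1} {t2} {t3,t5} {t7}
  U2: {t7} {t8}
  U3: {t4} {t8}
  U4: {t3,t5} {t4}
  U5: {t1} {t6,t9}
  U6: {t2} {t6,t9}
  U12: {t7}
  U14: {t3,t5}
  U15: {t1}
  U16: {t2}
  U23: {t8}
  U34: {t4}
  U56: {t6,t9}
C dims 14,7; δ0: rk 7, SNF 1^7
degree 0: 14−7−0 = 7 → Ȟ^0 ≅ Z^7
degree 1: 7−0−7 = 0 → Ȟ^1 ≅ 0
degree 2: 0−0−0 = 0 → Ȟ^2 ≅ 0


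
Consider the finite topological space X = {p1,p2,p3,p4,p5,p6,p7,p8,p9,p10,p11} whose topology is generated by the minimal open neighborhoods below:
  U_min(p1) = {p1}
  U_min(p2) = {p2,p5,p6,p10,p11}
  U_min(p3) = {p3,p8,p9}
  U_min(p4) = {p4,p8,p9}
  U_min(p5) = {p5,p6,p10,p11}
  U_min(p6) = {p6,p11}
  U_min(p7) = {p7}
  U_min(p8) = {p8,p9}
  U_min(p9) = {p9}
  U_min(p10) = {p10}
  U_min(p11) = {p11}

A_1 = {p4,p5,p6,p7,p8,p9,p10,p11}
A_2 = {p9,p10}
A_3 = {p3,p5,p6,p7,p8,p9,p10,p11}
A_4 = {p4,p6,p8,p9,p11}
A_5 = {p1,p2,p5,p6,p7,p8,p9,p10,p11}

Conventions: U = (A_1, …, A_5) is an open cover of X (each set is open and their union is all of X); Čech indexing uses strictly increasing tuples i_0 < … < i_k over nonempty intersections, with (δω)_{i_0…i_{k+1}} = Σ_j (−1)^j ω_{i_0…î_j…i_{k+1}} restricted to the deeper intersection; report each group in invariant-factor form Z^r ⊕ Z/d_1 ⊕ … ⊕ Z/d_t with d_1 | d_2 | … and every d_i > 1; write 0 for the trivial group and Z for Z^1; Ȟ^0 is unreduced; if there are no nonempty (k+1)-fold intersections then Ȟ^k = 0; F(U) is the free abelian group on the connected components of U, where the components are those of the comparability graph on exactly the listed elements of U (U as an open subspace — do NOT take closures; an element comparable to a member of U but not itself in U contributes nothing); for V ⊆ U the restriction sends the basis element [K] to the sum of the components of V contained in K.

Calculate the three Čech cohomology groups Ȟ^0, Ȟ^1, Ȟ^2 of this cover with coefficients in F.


nonempty overlaps:
  A12={p9,p10} A13={p5,p6,p7,p8,p9,p10,p11} A14={p4,p6,p8,p9,p11} A15={p5,p6,p7,p8,p9,p10,p11} A23={p9,p10} A24={p9} A25={p9,p10} A34={p6,p8,p9,p11} A35={p5,p6,p7,p8,p9,p10,p11} A45={p6,p8,p9,p11}
  A123={p9,p10} A124={p9} A125={p9,p10} A134={p6,p8,p9,p11} A135={p5,p6,p7,p8,p9,p10,p11} A145={p6,p8,p9,p11} A234={p9} A235={p9,p10} A245={p9} A345={p6,p8,p9,p11}
  A1234={p9} A1235={p9,p10} A1245={p9} A1345={p6,p8,p9,p11} A2345={p9}
  A12345={p9}
components per intersection:
  A1: {p4,p8,p9} {p5,p6,p10,p11} {p7}
  A2: {p9} {p10}
  A3: {p3,p8,p9} {p5,p6,p10,p11} {p7}
  A4: {p4,p8,p9} {p6,p11}
  A5: {p1} {p2,p5,p6,p10,p11} {p7} {p8,p9}
  A12: {p9} {p10}
  A13: {p5,p6,p10,p11} {p7} {p8,p9}
  A14: {p4,p8,p9} {p6,p11}
  A15: {p5,p6,p10,p11} {p7} {p8,p9}
  A23: {p9} {p10}
  A24: {p9}
  A25: {p9} {p10}
  A34: {p6,p11} {p8,p9}
  A35: {p5,p6,p10,p11} {p7} {p8,p9}
  A45: {p6,p11} {p8,p9}
  A123: {p9} {p10}
  A124: {p9}
  A125: {p9} {p10}
  A134: {p6,p11} {p8,p9}
  A135: {p5,p6,p10,p11} {p7} {p8,p9}
  A145: {p6,p11} {p8,p9}
  A234: {p9}
  A235: {p9} {p10}
  A245: {p9}
  A345: {p6,p11} {p8,p9}
  A1234: {p9}
  A1235: {p9} {p10}
  A1245: {p9}
  A1345: {p6,p11} {p8,p9}
  A2345: {p9}
  A12345: {p9}
C dims 14,22,18,7; δ0: rk 10, SNF 1^10; δ1: rk 12, SNF 1^12; δ2: rk 6, SNF 1^6
degree 0: 14−10−0 = 4 → Ȟ^0 ≅ Z^4
degree 1: 22−12−10 = 0 → Ȟ^1 ≅ 0
degree 2: 18−6−12 = 0 → Ȟ^2 ≅ 0

Ȟ^0 ≅ Z^4,  Ȟ^1 ≅ 0,  Ȟ^2 ≅ 0


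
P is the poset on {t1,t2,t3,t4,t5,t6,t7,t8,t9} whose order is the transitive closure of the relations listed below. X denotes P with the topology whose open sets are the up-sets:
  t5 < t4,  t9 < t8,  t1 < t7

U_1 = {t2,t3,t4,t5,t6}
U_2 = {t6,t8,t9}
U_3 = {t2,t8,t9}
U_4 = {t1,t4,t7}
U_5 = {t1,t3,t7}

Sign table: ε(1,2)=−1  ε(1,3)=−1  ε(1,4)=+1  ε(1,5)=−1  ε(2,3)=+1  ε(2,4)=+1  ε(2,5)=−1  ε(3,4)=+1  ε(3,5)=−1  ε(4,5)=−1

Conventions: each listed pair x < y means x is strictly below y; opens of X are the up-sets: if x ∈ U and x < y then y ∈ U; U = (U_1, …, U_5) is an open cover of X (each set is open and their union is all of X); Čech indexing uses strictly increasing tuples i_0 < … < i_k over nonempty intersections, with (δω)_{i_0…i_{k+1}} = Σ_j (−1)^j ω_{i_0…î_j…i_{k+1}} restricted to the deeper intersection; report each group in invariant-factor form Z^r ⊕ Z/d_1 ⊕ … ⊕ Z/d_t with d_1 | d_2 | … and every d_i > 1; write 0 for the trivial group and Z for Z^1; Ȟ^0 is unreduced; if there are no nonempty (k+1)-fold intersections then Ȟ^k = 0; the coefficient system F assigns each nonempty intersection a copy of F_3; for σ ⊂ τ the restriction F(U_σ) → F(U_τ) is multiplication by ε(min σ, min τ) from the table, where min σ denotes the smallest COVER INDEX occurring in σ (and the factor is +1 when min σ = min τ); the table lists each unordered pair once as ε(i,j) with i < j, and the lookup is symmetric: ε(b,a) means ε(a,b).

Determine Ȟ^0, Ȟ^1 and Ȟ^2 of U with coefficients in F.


Ȟ^0(U;F) ≅ Z/3, Ȟ^1(U;F) ≅ Z/3 ⊕ Z/3, Ȟ^2(U;F) ≅ 0

nerve of the cover:
  U12={t6} U13={t2} U14={t4} U15={t3} U23={t8,t9} U45={t1,t7}
C dims 5,6; δ0: rk_F3 4
Ȟ^0 = (5 − 4) − 0 = 1, so Ȟ^0 ≅ Z/3
Ȟ^1 = (6 − 0) − 4 = 2, so Ȟ^1 ≅ Z/3 ⊕ Z/3
Ȟ^2 = (0 − 0) − 0 = 0, so Ȟ^2 ≅ 0


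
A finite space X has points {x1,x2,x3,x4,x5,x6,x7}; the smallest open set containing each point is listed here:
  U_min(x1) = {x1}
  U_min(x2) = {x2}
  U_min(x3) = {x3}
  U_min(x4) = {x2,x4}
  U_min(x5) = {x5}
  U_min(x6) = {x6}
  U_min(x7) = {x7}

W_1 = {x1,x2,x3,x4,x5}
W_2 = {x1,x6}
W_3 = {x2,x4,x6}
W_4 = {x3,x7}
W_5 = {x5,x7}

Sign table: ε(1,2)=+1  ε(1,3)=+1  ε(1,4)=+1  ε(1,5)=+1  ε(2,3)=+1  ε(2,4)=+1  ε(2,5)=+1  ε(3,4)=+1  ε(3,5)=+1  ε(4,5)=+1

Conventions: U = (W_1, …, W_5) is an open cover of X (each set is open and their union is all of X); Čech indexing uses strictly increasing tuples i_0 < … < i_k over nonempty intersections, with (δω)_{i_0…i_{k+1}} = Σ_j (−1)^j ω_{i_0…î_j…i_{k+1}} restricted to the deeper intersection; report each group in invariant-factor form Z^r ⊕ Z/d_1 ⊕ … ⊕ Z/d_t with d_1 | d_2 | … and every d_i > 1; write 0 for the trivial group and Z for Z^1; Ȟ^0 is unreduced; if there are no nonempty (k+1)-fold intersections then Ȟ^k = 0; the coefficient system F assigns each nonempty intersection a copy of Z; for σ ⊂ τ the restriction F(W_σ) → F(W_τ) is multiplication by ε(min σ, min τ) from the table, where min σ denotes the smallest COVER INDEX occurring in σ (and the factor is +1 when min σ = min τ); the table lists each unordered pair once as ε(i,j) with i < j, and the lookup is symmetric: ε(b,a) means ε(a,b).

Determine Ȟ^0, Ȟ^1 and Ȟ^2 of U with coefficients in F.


nerve simplices:
  W12={x1} W13={x2,x4} W14={x3} W15={x5} W23={x6} W45={x7}
C dims 5,6; δ0: rk 4, SNF 1^4
degree 0: 5−4−0 = 1 → Ȟ^0 ≅ Z
degree 1: 6−0−4 = 2 → Ȟ^1 ≅ Z^2
degree 2: 0−0−0 = 0 → Ȟ^2 ≅ 0

Ȟ^0 ≅ Z, Ȟ^1 ≅ Z^2 and Ȟ^2 ≅ 0


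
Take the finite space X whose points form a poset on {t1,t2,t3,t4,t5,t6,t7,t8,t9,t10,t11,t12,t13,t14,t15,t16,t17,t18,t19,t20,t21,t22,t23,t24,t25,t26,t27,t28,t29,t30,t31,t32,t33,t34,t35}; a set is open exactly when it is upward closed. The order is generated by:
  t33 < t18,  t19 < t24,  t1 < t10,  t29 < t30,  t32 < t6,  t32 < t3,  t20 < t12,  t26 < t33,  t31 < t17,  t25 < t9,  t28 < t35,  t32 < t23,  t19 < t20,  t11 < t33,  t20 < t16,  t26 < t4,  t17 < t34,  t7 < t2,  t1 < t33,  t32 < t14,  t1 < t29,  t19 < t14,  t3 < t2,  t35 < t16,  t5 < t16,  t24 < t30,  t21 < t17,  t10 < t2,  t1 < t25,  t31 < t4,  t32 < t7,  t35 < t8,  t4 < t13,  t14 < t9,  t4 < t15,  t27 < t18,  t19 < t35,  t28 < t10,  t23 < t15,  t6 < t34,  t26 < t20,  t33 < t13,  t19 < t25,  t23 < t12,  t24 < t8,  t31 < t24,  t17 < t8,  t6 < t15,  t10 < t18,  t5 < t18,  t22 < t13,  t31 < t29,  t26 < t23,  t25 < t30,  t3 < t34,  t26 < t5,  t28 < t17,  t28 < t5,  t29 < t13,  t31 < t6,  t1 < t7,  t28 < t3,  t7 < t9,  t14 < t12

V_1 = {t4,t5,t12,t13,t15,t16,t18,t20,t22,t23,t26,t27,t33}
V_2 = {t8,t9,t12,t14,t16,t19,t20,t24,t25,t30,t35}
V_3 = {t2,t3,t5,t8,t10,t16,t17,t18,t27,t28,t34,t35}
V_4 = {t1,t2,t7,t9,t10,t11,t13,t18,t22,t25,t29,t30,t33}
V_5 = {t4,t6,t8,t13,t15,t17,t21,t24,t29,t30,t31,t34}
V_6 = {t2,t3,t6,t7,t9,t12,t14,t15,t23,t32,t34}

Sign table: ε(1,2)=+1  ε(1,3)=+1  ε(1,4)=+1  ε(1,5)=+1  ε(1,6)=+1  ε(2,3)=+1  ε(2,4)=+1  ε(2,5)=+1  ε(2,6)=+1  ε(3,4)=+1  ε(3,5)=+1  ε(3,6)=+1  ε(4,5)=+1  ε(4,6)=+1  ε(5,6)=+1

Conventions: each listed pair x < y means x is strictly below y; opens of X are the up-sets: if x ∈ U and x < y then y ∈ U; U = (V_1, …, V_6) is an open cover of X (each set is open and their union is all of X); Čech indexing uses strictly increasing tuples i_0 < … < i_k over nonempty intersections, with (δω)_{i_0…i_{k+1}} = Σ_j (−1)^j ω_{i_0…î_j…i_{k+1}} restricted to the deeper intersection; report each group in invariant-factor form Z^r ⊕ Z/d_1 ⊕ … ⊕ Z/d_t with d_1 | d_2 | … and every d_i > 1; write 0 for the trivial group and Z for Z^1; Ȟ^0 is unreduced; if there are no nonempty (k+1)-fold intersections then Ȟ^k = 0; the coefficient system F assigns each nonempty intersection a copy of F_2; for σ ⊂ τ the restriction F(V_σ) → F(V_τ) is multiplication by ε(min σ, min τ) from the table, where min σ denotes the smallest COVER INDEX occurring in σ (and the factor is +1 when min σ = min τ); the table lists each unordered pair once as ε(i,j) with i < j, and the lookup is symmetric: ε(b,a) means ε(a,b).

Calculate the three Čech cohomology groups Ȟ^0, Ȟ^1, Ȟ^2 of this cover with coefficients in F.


nerve simplices:
  V12={t12,t16,t20} V13={t5,t16,t18,t27} V14={t13,t18,t22,t33} V15={t4,t13,t15} V16={t12,t15,t23} V23={t8,t16,t35} V24={t9,t25,t30} V25={t8,t24,t30} V26={t9,t12,t14} V34={t2,t10,t18} V35={t8,t17,t34} V36={t2,t3,t34} V45={t13,t29,t30} V46={t2,t7,t9} V56={t6,t15,t34}
  V123={t16} V126={t12} V134={t18} V145={t13} V156={t15} V235={t8} V245={t30} V246={t9} V346={t2} V356={t34}
C dims 6,15,10; δ0: rk_F2 5; δ1: rk_F2 9
degree 0: 6−5−0 = 1 → Ȟ^0 ≅ Z/2
degree 1: 15−9−5 = 1 → Ȟ^1 ≅ Z/2
degree 2: 10−0−9 = 1 → Ȟ^2 ≅ Z/2

Ȟ^0 ≅ Z/2; Ȟ^1 ≅ Z/2; Ȟ^2 ≅ Z/2


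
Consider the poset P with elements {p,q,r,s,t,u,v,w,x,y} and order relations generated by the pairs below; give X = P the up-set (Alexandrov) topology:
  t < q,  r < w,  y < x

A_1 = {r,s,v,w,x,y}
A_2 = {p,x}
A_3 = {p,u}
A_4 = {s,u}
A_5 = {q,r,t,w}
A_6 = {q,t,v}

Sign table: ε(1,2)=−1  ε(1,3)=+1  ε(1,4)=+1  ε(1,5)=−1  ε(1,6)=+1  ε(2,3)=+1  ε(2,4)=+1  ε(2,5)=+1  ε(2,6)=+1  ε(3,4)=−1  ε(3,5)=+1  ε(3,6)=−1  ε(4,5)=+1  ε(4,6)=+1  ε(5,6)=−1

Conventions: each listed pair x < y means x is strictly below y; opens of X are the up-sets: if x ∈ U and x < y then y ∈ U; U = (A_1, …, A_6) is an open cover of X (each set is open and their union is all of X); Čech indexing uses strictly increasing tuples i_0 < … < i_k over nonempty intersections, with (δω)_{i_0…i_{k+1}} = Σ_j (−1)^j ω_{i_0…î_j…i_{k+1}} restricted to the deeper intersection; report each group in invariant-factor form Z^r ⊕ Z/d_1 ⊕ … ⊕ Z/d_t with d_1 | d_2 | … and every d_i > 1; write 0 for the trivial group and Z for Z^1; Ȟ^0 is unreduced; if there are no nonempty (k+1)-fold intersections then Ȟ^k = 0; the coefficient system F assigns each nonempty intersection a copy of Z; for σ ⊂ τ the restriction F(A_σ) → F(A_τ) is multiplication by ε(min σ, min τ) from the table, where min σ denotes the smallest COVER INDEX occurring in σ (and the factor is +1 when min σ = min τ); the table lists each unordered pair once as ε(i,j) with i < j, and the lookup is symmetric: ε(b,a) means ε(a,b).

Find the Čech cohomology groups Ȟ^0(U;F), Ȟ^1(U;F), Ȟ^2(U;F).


intersection data:
  A12={x} A14={s} A15={r,w} A16={v} A23={p} A34={u} A56={q,t}
C dims 6,7; δ0: rk 5, SNF 1^5
Ȟ^0 = (6 − 5) − 0 = 1, so Ȟ^0 ≅ Z
Ȟ^1 = (7 − 0) − 5 = 2, so Ȟ^1 ≅ Z^2
Ȟ^2 = (0 − 0) − 0 = 0, so Ȟ^2 ≅ 0

Ȟ^0 ≅ Z, Ȟ^1 ≅ Z^2 and Ȟ^2 ≅ 0


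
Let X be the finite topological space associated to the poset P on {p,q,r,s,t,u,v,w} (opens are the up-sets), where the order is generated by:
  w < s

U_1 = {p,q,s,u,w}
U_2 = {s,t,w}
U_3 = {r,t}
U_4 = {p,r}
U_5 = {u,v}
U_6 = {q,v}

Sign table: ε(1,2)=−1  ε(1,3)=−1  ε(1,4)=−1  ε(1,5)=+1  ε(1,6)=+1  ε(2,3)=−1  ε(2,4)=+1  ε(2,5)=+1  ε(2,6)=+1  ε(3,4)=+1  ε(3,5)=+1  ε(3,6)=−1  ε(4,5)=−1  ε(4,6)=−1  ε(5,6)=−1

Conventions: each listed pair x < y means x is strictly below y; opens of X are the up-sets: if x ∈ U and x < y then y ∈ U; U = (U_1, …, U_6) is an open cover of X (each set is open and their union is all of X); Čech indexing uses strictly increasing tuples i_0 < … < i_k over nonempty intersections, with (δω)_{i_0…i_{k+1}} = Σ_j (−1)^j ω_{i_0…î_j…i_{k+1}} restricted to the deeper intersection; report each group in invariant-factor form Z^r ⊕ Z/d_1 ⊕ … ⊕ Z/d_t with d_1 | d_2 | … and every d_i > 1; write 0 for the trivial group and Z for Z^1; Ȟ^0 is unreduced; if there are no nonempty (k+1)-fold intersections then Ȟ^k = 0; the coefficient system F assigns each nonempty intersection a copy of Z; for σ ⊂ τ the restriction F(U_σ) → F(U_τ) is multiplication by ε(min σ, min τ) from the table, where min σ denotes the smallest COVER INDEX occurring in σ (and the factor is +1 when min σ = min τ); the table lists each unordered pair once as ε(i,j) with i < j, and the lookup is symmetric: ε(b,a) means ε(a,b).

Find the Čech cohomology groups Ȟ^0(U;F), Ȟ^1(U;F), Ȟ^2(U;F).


Ȟ^0 = 0,  Ȟ^1 = Z ⊕ Z/2,  Ȟ^2 = 0

intersection data:
  U12={s,w} U14={p} U15={u} U16={q} U23={t} U34={r} U56={v}
C dims 6,7; δ0: rk 6, SNF 1^5·2
Ȟ^0 = (6 − 6) − 0 = 0, so Ȟ^0 ≅ 0
Ȟ^1 = (7 − 0) − 6 = 1 plus torsion [2], so Ȟ^1 ≅ Z ⊕ Z/2
Ȟ^2 = (0 − 0) − 0 = 0, so Ȟ^2 ≅ 0


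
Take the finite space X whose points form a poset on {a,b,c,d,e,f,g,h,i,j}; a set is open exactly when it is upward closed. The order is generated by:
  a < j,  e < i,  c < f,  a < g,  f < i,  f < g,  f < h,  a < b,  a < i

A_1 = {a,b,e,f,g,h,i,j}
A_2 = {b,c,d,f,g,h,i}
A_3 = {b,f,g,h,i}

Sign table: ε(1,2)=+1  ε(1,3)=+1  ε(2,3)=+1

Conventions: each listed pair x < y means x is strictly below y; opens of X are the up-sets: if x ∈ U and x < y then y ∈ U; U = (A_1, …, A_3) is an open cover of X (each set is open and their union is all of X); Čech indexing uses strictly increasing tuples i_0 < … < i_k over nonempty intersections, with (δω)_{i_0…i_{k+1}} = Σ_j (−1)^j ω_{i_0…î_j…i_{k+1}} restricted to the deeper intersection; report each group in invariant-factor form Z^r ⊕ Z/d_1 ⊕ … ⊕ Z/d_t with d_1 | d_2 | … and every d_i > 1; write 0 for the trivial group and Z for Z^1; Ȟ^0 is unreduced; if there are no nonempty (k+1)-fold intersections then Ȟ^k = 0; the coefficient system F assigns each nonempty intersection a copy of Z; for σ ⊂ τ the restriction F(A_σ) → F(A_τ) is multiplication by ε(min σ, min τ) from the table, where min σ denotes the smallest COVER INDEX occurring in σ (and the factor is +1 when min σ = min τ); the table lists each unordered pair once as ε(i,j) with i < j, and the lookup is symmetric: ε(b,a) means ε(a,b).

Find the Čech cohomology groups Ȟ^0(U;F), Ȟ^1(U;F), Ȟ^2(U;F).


Ȟ^0(U;F) ≅ Z,  Ȟ^1(U;F) ≅ 0,  Ȟ^2(U;F) ≅ 0

nerve of the cover:
  A12={b,f,g,h,i} A13={b,f,g,h,i} A23={b,f,g,h,i}
  A123={b,f,g,h,i}
C dims 3,3,1; δ0: rk 2, SNF 1^2; δ1: rk 1, SNF 1^1
Ȟ^0 = (3 − 2) − 0 = 1, so Ȟ^0 ≅ Z
Ȟ^1 = (3 − 1) − 2 = 0, so Ȟ^1 ≅ 0
Ȟ^2 = (1 − 0) − 1 = 0, so Ȟ^2 ≅ 0


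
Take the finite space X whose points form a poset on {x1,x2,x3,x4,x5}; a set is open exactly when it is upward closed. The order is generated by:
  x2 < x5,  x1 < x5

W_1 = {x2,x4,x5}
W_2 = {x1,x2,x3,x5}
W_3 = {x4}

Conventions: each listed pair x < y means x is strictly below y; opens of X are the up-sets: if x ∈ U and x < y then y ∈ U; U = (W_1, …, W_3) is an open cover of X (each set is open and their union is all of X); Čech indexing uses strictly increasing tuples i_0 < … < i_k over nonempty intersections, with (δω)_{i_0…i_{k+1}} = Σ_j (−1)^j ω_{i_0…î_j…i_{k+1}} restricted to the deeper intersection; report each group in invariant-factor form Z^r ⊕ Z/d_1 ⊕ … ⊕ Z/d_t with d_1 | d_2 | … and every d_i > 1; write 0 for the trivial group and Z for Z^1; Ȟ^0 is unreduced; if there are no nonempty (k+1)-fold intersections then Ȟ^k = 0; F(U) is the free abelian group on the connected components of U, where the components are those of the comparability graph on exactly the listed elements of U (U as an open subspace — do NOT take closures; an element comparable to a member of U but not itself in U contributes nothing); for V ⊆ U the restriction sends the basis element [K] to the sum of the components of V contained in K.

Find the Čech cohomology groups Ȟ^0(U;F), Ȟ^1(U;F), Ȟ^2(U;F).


nerve of the cover:
  W12={x2,x5} W13={x4}
components per intersection:
  W1: {x2,x5} {x4}
  W2: {x1,x2,x5} {x3}
  W3: {x4}
  W12: {x2,x5}
  W13: {x4}
C dims 5,2; δ0: rk 2, SNF 1^2
Ȟ^0 = (5 − 2) − 0 = 3, so Ȟ^0 ≅ Z^3
Ȟ^1 = (2 − 0) − 2 = 0, so Ȟ^1 ≅ 0
Ȟ^2 = (0 − 0) − 0 = 0, so Ȟ^2 ≅ 0

Ȟ^0 ≅ Z^3; Ȟ^1 ≅ 0; Ȟ^2 ≅ 0


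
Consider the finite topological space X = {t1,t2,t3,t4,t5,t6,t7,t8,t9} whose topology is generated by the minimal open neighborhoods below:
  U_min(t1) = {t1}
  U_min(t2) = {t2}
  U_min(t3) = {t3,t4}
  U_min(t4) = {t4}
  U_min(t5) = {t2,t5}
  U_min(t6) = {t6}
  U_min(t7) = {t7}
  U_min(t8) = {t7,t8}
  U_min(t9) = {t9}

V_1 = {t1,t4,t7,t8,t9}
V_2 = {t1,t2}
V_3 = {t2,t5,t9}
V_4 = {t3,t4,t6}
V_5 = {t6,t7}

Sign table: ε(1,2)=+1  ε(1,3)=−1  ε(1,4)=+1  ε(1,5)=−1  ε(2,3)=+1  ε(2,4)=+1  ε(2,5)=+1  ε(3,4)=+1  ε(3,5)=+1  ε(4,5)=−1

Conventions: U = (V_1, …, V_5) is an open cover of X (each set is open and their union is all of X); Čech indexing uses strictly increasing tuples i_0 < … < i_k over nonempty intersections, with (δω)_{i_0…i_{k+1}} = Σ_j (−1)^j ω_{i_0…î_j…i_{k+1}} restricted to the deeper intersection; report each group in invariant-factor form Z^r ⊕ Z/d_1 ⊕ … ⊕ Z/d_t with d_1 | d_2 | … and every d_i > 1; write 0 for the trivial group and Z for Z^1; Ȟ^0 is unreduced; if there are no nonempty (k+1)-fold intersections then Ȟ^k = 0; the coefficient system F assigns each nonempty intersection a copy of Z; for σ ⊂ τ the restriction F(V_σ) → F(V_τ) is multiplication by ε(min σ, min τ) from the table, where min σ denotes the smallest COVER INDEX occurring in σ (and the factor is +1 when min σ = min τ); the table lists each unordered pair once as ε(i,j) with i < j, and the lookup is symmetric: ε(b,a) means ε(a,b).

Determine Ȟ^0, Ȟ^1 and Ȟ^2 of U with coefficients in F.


nerve simplices:
  V12={t1} V13={t9} V14={t4} V15={t7} V23={t2} V45={t6}
C dims 5,6; δ0: rk 5, SNF 1^4·2
degree 0: 5−5−0 = 0 → Ȟ^0 ≅ 0
degree 1: 6−0−5 = 1 plus torsion [2] → Ȟ^1 ≅ Z ⊕ Z/2
degree 2: 0−0−0 = 0 → Ȟ^2 ≅ 0

Ȟ^0 = 0, Ȟ^1 = Z ⊕ Z/2, Ȟ^2 = 0


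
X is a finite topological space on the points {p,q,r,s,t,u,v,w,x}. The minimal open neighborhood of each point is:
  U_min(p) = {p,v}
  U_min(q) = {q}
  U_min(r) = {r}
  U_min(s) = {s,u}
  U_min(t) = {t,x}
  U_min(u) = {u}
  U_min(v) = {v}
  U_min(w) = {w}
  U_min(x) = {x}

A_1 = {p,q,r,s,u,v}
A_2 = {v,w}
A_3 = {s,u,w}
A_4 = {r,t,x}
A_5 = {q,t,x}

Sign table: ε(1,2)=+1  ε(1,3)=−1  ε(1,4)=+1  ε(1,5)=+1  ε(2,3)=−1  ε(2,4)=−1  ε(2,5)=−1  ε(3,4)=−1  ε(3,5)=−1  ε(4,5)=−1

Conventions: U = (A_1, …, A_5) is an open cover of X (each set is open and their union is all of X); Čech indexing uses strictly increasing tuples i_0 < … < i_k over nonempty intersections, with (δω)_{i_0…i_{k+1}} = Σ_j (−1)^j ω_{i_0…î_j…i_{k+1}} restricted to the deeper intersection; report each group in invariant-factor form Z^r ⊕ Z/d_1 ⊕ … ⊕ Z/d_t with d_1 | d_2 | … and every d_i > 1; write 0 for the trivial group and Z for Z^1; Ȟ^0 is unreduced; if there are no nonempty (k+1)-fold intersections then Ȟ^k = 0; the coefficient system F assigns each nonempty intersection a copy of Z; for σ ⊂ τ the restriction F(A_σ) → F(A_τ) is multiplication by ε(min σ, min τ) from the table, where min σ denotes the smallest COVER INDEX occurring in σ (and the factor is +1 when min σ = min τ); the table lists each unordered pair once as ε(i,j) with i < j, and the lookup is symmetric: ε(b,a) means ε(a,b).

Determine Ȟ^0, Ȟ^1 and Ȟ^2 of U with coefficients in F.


Ȟ^0 ≅ 0; Ȟ^1 ≅ Z ⊕ Z/2; Ȟ^2 ≅ 0

nerve of the cover:
  A12={v} A13={s,u} A14={r} A15={q} A23={w} A45={t,x}
C dims 5,6; δ0: rk 5, SNF 1^4·2
Ȟ^0 = (5 − 5) − 0 = 0, so Ȟ^0 ≅ 0
Ȟ^1 = (6 − 0) − 5 = 1 plus torsion [2], so Ȟ^1 ≅ Z ⊕ Z/2
Ȟ^2 = (0 − 0) − 0 = 0, so Ȟ^2 ≅ 0


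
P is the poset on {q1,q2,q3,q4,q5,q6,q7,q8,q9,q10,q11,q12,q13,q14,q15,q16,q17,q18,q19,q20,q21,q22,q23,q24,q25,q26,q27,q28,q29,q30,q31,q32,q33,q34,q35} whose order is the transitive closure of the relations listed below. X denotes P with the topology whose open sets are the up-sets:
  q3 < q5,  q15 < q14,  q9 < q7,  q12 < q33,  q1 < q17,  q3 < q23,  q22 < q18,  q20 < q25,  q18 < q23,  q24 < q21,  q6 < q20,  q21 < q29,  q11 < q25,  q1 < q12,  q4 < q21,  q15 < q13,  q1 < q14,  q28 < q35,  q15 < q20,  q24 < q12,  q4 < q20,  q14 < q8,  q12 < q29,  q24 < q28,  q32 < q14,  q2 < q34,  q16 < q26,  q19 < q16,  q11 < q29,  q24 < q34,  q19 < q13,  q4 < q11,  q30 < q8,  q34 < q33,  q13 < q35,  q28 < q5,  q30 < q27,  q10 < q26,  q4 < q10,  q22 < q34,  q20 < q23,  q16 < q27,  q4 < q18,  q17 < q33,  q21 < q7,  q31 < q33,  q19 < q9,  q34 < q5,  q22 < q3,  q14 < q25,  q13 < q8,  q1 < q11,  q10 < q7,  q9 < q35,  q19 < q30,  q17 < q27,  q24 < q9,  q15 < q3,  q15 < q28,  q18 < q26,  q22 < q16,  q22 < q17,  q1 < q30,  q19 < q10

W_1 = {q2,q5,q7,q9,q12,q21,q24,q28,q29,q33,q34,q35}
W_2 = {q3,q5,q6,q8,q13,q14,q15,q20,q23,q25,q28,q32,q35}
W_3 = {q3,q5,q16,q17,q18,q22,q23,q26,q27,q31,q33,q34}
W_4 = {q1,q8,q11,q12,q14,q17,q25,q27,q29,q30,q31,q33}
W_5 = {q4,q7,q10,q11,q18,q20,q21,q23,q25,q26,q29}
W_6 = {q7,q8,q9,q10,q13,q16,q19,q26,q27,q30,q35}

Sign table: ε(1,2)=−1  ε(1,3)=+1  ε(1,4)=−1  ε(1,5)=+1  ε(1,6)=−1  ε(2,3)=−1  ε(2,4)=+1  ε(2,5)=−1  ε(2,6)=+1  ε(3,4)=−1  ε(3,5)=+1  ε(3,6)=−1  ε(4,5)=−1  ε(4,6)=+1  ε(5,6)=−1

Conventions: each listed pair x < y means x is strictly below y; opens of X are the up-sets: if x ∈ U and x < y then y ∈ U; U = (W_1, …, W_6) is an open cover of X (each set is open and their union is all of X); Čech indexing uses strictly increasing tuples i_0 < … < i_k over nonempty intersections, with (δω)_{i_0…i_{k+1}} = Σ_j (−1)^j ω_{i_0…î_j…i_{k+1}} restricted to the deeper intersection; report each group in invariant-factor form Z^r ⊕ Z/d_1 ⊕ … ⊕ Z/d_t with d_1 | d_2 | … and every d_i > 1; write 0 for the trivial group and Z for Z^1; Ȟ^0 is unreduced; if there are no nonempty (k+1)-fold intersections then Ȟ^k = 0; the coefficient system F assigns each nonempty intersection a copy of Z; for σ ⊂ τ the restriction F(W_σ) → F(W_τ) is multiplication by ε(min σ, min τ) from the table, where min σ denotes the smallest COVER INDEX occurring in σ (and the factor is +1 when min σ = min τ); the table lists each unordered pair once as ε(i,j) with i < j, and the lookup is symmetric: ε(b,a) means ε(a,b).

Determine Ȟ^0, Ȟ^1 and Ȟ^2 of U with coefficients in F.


Ȟ^0(U;F) ≅ Z,  Ȟ^1(U;F) ≅ 0,  Ȟ^2(U;F) ≅ Z/2

nerve of the cover:
  W12={q5,q28,q35} W13={q5,q33,q34} W14={q12,q29,q33} W15={q7,q21,q29} W16={q7,q9,q35} W23={q3,q5,q23} W24={q8,q14,q25} W25={q20,q23,q25} W26={q8,q13,q35} W34={q17,q27,q31,q33} W35={q18,q23,q26} W36={q16,q26,q27} W45={q11,q25,q29} W46={q8,q27,q30} W56={q7,q10,q26}
  W123={q5} W126={q35} W134={q33} W145={q29} W156={q7} W235={q23} W245={q25} W246={q8} W346={q27} W356={q26}
C dims 6,15,10; δ0: rk 5, SNF 1^5; δ1: rk 10, SNF 1^9·2
Ȟ^0 = (6 − 5) − 0 = 1, so Ȟ^0 ≅ Z
Ȟ^1 = (15 − 10) − 5 = 0, so Ȟ^1 ≅ 0
Ȟ^2 = (10 − 0) − 10 = 0 plus torsion [2], so Ȟ^2 ≅ Z/2


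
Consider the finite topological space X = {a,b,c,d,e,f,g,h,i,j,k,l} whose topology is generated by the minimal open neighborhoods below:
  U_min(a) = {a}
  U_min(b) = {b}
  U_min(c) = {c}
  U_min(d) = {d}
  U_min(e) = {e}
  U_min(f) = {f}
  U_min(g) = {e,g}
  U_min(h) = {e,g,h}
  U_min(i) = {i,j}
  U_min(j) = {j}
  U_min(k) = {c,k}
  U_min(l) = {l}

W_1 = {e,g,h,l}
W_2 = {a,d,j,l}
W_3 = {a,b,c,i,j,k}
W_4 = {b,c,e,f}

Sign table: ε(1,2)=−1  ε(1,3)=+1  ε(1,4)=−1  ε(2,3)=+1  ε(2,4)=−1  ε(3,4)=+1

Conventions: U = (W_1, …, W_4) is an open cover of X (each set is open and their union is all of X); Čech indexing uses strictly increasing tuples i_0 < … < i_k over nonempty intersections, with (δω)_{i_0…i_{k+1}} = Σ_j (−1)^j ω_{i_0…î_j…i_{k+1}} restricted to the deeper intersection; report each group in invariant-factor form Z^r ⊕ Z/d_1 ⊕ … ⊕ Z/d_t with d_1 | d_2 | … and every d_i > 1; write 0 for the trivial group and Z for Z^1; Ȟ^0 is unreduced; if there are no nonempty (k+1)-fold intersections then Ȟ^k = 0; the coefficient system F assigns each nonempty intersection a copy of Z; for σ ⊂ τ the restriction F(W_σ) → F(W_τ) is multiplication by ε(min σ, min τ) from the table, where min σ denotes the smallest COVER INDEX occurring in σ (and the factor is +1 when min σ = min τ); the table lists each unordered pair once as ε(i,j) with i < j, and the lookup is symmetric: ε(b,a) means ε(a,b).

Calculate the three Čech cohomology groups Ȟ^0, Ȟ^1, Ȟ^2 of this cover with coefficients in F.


Ȟ^0 ≅ Z,  Ȟ^1 ≅ Z,  Ȟ^2 ≅ 0

nonempty overlaps:
  W12={l} W14={e} W23={a,j} W34={b,c}
C dims 4,4; δ0: rk 3, SNF 1^3
degree 0: 4−3−0 = 1 → Ȟ^0 ≅ Z
degree 1: 4−0−3 = 1 → Ȟ^1 ≅ Z
degree 2: 0−0−0 = 0 → Ȟ^2 ≅ 0


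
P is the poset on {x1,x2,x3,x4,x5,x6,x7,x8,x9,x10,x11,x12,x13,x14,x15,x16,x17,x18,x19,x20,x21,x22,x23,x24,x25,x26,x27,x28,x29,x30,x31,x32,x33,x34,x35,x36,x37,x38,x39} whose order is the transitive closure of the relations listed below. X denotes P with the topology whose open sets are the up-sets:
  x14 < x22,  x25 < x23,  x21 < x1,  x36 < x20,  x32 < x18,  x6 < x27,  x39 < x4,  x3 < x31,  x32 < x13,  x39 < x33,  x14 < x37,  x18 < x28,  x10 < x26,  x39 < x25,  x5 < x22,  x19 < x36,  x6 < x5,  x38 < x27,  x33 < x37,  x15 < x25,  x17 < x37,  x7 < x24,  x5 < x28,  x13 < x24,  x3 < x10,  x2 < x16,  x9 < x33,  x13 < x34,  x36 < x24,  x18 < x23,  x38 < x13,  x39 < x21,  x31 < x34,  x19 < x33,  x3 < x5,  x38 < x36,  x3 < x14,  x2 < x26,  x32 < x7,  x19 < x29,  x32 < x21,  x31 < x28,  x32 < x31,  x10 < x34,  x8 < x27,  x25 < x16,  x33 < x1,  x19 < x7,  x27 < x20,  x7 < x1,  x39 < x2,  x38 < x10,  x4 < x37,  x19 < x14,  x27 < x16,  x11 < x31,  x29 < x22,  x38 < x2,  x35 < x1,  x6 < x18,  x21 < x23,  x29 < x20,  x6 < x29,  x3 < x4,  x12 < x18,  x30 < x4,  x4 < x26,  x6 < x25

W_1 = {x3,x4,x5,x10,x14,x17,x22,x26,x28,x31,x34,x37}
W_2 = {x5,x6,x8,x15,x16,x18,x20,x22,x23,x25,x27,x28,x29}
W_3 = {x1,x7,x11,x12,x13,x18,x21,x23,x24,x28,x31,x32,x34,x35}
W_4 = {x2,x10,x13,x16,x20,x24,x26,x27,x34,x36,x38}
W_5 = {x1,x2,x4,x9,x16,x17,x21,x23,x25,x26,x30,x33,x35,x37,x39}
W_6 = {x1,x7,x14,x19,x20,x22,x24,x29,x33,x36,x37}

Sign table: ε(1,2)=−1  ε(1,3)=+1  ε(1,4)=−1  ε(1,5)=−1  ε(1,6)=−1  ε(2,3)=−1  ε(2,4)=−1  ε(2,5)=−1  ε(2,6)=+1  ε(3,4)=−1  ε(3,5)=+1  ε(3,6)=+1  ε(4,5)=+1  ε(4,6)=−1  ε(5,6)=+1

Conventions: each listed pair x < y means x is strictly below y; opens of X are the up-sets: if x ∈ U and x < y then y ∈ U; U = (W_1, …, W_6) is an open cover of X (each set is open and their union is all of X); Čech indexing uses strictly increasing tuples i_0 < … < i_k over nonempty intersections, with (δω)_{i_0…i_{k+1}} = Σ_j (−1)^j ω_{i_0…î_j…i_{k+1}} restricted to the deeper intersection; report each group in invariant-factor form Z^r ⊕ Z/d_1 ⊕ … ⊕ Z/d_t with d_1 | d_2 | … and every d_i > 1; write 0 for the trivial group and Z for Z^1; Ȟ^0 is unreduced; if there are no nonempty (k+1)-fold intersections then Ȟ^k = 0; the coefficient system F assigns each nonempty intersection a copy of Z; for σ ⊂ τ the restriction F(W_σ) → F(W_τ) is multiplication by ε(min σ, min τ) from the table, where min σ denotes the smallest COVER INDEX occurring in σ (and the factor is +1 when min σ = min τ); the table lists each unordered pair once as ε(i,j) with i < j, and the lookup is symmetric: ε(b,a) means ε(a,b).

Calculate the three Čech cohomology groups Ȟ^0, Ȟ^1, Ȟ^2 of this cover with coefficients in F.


Ȟ^0(U;F) ≅ 0, Ȟ^1(U;F) ≅ Z/2 and Ȟ^2(U;F) ≅ Z

nonempty intersections:
  W12={x5,x22,x28} W13={x28,x31,x34} W14={x10,x26,x34} W15={x4,x17,x26,x37} W16={x14,x22,x37} W23={x18,x23,x28} W24={x16,x20,x27} W25={x16,x23,x25} W26={x20,x22,x29} W34={x13,x24,x34} W35={x1,x21,x23,x35} W36={x1,x7,x24} W45={x2,x16,x26} W46={x20,x24,x36} W56={x1,x33,x37}
  W123={x28} W126={x22} W134={x34} W145={x26} W156={x37} W235={x23} W245={x16} W246={x20} W346={x24} W356={x1}
C dims 6,15,10; δ0: rk 6, SNF 1^5·2; δ1: rk 9, SNF 1^9
Ȟ^0: (6−6)−0=0 ⇒ 0
Ȟ^1: (15−9)−6=0 plus torsion [2] ⇒ Z/2
Ȟ^2: (10−0)−9=1 ⇒ Z
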